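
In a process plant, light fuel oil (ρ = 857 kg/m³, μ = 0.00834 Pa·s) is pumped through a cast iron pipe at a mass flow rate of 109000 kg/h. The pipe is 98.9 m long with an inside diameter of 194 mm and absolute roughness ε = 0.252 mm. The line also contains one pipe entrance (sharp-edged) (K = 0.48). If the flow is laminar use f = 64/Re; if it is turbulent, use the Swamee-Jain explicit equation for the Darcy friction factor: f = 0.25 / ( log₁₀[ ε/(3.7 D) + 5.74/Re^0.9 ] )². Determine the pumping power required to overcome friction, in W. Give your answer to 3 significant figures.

P ≈ 318 W

ṁ = 109000 kg/h = 109000/3600 = 30.28 kg/s.
A = πD²/4 = π(0.194)²/4 = 0.02956 m²; mean velocity V = ṁ/(ρA) = 30.28/(857 · 0.02956) = 1.195 m/s.
Reynolds number Re = ρVD/μ = 857 · 1.195 · 0.194 / 0.00834 = 2.383e+04.
Re > 4000 → turbulent. Relative roughness ε/D = 0.000252/0.194 = 0.0013. Swamee-Jain: f = 0.25/(log₁₀[0.0013/3.7 + 5.74/2.383e+04^0.9])² = 0.25/(log₁₀[0.000351 + 0.00066])² = 0.25/(-2.995)² = 0.02787.
Total minor-loss coefficient ΣK = 1·0.48 = 0.48.
ΔP = [f·L/D + ΣK]·(ρV²/2) = [0.02787·98.9/0.194 + 0.48]·(857·1.195²/2) = [14.21 + 0.48]·612.1 = 8990 Pa.
Q = ṁ/ρ = 30.28/857 = 0.03533 m³/s.
Pumping power P = QΔP = 0.03533·8990 = 317.6 W = 318 W.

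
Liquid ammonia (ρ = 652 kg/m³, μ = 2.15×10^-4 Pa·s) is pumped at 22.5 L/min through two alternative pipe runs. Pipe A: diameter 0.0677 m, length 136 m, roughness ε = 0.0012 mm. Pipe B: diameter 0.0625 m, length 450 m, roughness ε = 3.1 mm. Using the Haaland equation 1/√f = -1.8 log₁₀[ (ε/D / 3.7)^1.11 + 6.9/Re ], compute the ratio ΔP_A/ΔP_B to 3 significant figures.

Pipe A: V = Q/A = 0.000375/0.0036 = 0.1042 m/s; Re = 2.139e+04; ε/D = 1.77e-05; Haaland → f = 0.02535; ΔP_A = f(L/D)(ρV²/2) = 180.1 Pa.
Pipe B: V = Q/A = 0.000375/0.003068 = 0.1222 m/s; Re = 2.317e+04; ε/D = 0.0496; Haaland → f = 0.07249; ΔP_B = f(L/D)(ρV²/2) = 2542 Pa.
ΔP_A/ΔP_B = 180.1/2542 = 0.0709.

ΔP_A/ΔP_B ≈ 0.0709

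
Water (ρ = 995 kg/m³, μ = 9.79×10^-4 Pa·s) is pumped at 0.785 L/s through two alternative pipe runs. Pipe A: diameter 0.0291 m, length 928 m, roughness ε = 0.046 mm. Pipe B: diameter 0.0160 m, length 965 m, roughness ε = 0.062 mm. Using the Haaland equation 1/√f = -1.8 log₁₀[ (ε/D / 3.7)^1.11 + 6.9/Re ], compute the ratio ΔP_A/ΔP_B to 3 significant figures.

ΔP_A/ΔP_B ≈ 0.0429

Pipe A: V = Q/A = 0.000785/0.0006651 = 1.18 m/s; Re = 3.491e+04; ε/D = 0.00158; Haaland → f = 0.02638; ΔP_A = f(L/D)(ρV²/2) = 5.83e+05 Pa.
Pipe B: V = Q/A = 0.000785/0.0002011 = 3.904 m/s; Re = 6.349e+04; ε/D = 0.00387; Haaland → f = 0.02975; ΔP_B = f(L/D)(ρV²/2) = 1.361e+07 Pa.
ΔP_A/ΔP_B = 5.83e+05/1.361e+07 = 0.0429.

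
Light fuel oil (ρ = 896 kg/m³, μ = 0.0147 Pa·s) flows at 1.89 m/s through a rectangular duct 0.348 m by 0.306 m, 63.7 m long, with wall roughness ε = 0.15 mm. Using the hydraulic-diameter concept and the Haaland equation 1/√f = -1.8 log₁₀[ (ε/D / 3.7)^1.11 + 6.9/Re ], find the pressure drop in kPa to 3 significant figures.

ΔP ≈ 7.30 kPa

Hydraulic diameter D_h = 4A/P = 4·(0.348·0.306)/(2·(0.348+0.306)) = 0.426/1.308 = 0.3257 m.
Re = ρVD_h/μ = 896·1.89·0.3257/0.0147 = 3.752e+04.
ε/D_h = 0.00015/0.3257 = 0.000461; Haaland gives 1/√f = -1.8 log₁₀[4.63e-05+0.000184] = 6.548, so f = 0.02332.
ΔP = f(L/D_h)(ρV²/2) = 0.02332·63.7/0.3257·1600 = 7301 Pa.
ΔP = 7.30 kPa.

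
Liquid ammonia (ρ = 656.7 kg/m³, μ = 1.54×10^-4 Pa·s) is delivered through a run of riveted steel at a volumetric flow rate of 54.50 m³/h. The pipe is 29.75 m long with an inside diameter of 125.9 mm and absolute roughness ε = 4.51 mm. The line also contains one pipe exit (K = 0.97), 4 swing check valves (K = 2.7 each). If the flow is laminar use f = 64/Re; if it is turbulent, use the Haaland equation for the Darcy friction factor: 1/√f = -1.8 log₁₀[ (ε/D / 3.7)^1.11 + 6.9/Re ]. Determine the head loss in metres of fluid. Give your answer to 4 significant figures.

Q = 54.50 m³/h = 54.50/3600 = 0.01514 m³/s.
Cross-sectional area A = πD²/4 = π(0.1259)²/4 = 0.01245 m²; mean velocity V = Q/A = 0.01514/0.01245 = 1.216 m/s.
Reynolds number Re = ρVD/μ = 656.7 · 1.216 · 0.1259 / 0.000154 = 6.529e+05.
Re > 4000 → turbulent. Relative roughness ε/D = 0.00451/0.1259 = 0.0358. Haaland: 1/√f = -1.8 log₁₀[(0.0358/3.7)^1.11 + 6.9/6.529e+05] = -1.8 log₁₀[0.00581 + 1.06e-05] = 4.023, so f = 0.0618.
Total minor-loss coefficient ΣK = 1·0.97 + 4·2.7 = 11.8.
ΔP = [f·L/D + ΣK]·(ρV²/2) = [0.0618·29.75/0.1259 + 11.8]·(656.7·1.216²/2) = [14.6 + 11.8]·485.6 = 1.281e+04 Pa.
Head loss h_f = ΔP/(ρg) = 1.281e+04/(656.7·9.81) = 1.988 m.

h_f ≈ 1.988 m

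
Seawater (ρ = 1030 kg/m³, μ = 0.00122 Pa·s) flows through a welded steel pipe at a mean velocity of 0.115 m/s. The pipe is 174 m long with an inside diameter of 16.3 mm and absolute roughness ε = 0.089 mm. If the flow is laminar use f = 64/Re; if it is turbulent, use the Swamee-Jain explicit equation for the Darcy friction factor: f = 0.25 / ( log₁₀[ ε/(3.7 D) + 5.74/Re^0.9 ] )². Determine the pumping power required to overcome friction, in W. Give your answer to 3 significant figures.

P ≈ 0.0706 W

Reynolds number Re = ρVD/μ = 1030 · 0.115 · 0.0163 / 0.00122 = 1583.
Re < 2300 → laminar flow, so f = 64/Re = 64/1583 = 0.04044 (the turbulent correlation is not needed).
Darcy-Weisbach: ΔP = f(L/D)(ρV²/2) = 0.04044·(174/0.0163)·(1030·0.115²/2) = 0.04044·1.067e+04·6.811 = 2940 Pa.
Q = V·A = 0.115·0.0002087 = 2.4e-05 m³/s.
Pumping power P = QΔP = 2.4e-05·2940 = 0.07056 W = 0.0706 W.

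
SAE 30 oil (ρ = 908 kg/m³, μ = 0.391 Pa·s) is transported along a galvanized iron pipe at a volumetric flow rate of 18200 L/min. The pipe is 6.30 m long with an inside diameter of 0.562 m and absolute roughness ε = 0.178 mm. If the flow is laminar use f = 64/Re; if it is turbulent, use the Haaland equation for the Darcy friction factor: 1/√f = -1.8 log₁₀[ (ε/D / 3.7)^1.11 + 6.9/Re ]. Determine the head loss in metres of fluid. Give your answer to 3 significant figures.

h_f ≈ 0.0343 m

Q = 18200 L/min = 18200/60000 = 0.3033 m³/s.
Cross-sectional area A = πD²/4 = π(0.562)²/4 = 0.2481 m²; mean velocity V = Q/A = 0.3033/0.2481 = 1.223 m/s.
Reynolds number Re = ρVD/μ = 908 · 1.223 · 0.562 / 0.391 = 1596.
Re < 2300 → laminar flow, so f = 64/Re = 64/1596 = 0.0401 (the turbulent correlation is not needed).
Darcy-Weisbach: ΔP = f(L/D)(ρV²/2) = 0.0401·(6.3/0.562)·(908·1.223²/2) = 0.0401·11.21·678.8 = 305.2 Pa.
Head loss h_f = ΔP/(ρg) = 305.2/(908·9.81) = 0.0343 m.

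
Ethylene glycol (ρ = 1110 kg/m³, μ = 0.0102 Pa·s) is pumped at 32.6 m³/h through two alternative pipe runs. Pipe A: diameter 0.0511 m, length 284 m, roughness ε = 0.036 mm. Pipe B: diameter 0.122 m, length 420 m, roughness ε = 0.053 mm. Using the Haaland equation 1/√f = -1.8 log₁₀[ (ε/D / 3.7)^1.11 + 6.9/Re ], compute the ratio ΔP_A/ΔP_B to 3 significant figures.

ΔP_A/ΔP_B ≈ 43.6

Pipe A: V = Q/A = 0.009056/0.002051 = 4.416 m/s; Re = 2.455e+04; ε/D = 0.000705; Haaland → f = 0.02594; ΔP_A = f(L/D)(ρV²/2) = 1.56e+06 Pa.
Pipe B: V = Q/A = 0.009056/0.01169 = 0.7747 m/s; Re = 1.028e+04; ε/D = 0.000434; Haaland → f = 0.03118; ΔP_B = f(L/D)(ρV²/2) = 3.575e+04 Pa.
ΔP_A/ΔP_B = 1.56e+06/3.575e+04 = 43.6.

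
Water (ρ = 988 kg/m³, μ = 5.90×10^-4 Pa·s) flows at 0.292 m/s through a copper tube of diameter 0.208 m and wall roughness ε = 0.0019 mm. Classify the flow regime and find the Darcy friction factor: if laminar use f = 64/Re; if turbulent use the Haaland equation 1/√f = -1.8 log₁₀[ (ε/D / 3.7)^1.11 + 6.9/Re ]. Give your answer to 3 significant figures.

f ≈ 0.0178

Re = ρVD/μ = 988·0.292·0.208/0.00059 = 1.017e+05.
Re > 4000 → turbulent. ε/D = 1.9e-06/0.208 = 9.13e-06; Haaland: 1/√f = -1.8 log₁₀[5.97e-07 + 6.78e-05] = 7.496, so f = 0.01779.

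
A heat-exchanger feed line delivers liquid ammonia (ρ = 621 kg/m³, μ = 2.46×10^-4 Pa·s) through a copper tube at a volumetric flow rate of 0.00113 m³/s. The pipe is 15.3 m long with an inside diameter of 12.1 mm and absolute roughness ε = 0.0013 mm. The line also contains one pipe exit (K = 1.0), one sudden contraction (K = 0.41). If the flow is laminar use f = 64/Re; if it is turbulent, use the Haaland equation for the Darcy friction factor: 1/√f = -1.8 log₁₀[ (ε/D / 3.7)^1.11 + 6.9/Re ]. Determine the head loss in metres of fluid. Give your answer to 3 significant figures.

h_f ≈ 102 m

Cross-sectional area A = πD²/4 = π(0.0121)²/4 = 0.000115 m²; mean velocity V = Q/A = 0.00113/0.000115 = 9.827 m/s.
Reynolds number Re = ρVD/μ = 621 · 9.827 · 0.0121 / 0.000246 = 3.002e+05.
Re > 4000 → turbulent. Relative roughness ε/D = 1.3e-06/0.0121 = 0.000107. Haaland: 1/√f = -1.8 log₁₀[(0.000107/3.7)^1.11 + 6.9/3.002e+05] = -1.8 log₁₀[9.2e-06 + 2.3e-05] = 8.086, so f = 0.01529.
Total minor-loss coefficient ΣK = 1·1 + 1·0.41 = 1.41.
ΔP = [f·L/D + ΣK]·(ρV²/2) = [0.01529·15.3/0.0121 + 1.41]·(621·9.827²/2) = [19.34 + 1.41]·2.998e+04 = 6.221e+05 Pa.
Head loss h_f = ΔP/(ρg) = 6.221e+05/(621·9.81) = 102 m.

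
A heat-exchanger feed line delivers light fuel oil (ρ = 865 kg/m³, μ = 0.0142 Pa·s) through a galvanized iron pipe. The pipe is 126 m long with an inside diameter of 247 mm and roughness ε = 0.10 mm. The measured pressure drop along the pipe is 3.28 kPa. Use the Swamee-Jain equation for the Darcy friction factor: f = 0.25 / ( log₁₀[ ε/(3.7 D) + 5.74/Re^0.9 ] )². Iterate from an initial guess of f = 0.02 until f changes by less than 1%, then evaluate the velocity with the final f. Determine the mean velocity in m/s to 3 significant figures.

V ≈ 0.688 m/s

Rearranging Darcy-Weisbach: V = √(2·ΔP·D/(f·L·ρ)). With ε/D = 0.0001/0.247 = 0.000405, iterate starting from f = 0.02:
  f = 0.02 → V = √(2·3280·0.247/(0.02·126·865)) = 0.8622 m/s; Re = ρVD/μ = 1.297e+04; f → 0.02966
  f = 0.02966 → V = 0.7079 m/s; Re = 1.065e+04; f → 0.03117
  f = 0.03117 → V = 0.6907 m/s; Re = 1.039e+04; f → 0.03136
Converged (Δf/f < 1%). With the final f = 0.03136: V = √(2·3280·0.247/(0.03136·126·865)) = 0.6885 m/s.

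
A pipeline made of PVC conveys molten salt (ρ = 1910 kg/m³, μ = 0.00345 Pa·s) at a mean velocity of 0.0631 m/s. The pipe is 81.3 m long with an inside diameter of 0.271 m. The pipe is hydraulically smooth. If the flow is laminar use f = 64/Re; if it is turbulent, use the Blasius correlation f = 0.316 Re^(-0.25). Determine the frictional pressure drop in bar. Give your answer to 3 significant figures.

Reynolds number Re = ρVD/μ = 1910 · 0.0631 · 0.271 / 0.00345 = 9467.
Re > 4000 → turbulent. Smooth-pipe (Blasius): f = 0.316 Re^(-0.25) = 0.316/(9467)^0.25 = 0.03204.
Darcy-Weisbach: ΔP = f(L/D)(ρV²/2) = 0.03204·(81.3/0.271)·(1910·0.0631²/2) = 0.03204·300·3.802 = 36.54 Pa.
ΔP = 36.54 Pa = 3.65×10^-4 bar.

ΔP ≈ 3.65×10^-4 bar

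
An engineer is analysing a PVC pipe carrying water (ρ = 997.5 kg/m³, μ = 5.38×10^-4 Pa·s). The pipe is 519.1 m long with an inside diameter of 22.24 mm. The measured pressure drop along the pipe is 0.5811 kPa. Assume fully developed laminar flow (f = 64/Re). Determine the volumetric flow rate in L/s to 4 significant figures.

Q ≈ 0.01249 L/s

For laminar flow, f = 64/Re with Re = ρVD/μ, so Darcy-Weisbach reduces to ΔP = 32μLV/D². Solving for V: V = ΔP·D²/(32μL) = 581.1·(0.02224)²/(32·0.000538·519.1) = 0.03216 m/s.
Check: Re = ρVD/μ = 997.5·0.03216·0.02224/0.000538 = 1326 < 2300, so the laminar assumption holds.
Q = V·A = 0.03216·(π/4·0.02224²) = 1.249e-05 m³/s = 0.01249 L/s.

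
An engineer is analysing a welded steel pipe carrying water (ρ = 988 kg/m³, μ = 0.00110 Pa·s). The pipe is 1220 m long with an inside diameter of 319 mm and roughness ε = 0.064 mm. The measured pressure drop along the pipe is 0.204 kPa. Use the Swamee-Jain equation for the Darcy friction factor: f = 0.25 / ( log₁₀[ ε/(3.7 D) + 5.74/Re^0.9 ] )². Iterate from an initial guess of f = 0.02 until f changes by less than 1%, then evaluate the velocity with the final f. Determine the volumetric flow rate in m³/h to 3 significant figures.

Q ≈ 18.2 m³/h

Rearranging Darcy-Weisbach: V = √(2·ΔP·D/(f·L·ρ)). With ε/D = 6.4e-05/0.319 = 0.000201, iterate starting from f = 0.02:
  f = 0.02 → V = √(2·204·0.319/(0.02·1220·988)) = 0.07348 m/s; Re = ρVD/μ = 2.105e+04; f → 0.02599
  f = 0.02599 → V = 0.06445 m/s; Re = 1.847e+04; f → 0.02682
  f = 0.02682 → V = 0.06346 m/s; Re = 1.818e+04; f → 0.02692
Converged (Δf/f < 1%). With the final f = 0.02692: V = √(2·204·0.319/(0.02692·1220·988)) = 0.06334 m/s.
Q = V·A = 0.06334·(π/4·0.319²) = 0.005062 m³/s = 18.2 m³/h.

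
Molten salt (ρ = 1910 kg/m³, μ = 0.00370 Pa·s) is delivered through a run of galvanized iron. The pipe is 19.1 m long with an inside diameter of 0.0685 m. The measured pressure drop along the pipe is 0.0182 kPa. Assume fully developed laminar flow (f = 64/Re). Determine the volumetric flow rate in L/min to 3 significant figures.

For laminar flow, f = 64/Re with Re = ρVD/μ, so Darcy-Weisbach reduces to ΔP = 32μLV/D². Solving for V: V = ΔP·D²/(32μL) = 18.2·(0.0685)²/(32·0.0037·19.1) = 0.03776 m/s.
Check: Re = ρVD/μ = 1910·0.03776·0.0685/0.0037 = 1335 < 2300, so the laminar assumption holds.
Q = V·A = 0.03776·(π/4·0.0685²) = 0.0001392 m³/s = 8.35 L/min.

Q ≈ 8.35 L/min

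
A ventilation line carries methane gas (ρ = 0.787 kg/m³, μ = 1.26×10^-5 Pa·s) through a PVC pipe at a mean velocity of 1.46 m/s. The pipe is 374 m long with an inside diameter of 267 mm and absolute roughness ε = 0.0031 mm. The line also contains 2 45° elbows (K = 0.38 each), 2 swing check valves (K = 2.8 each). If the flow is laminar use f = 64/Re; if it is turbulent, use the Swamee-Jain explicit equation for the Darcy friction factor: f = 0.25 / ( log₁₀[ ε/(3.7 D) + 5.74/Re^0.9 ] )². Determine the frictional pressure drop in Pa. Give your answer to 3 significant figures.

ΔP ≈ 34.3 Pa

Reynolds number Re = ρVD/μ = 0.787 · 1.46 · 0.267 / 1.26e-05 = 2.435e+04.
Re > 4000 → turbulent. Relative roughness ε/D = 3.1e-06/0.267 = 1.16e-05. Swamee-Jain: f = 0.25/(log₁₀[1.16e-05/3.7 + 5.74/2.435e+04^0.9])² = 0.25/(log₁₀[3.14e-06 + 0.000647])² = 0.25/(-3.187)² = 0.02462.
Total minor-loss coefficient ΣK = 2·0.38 + 2·2.8 = 6.36.
ΔP = [f·L/D + ΣK]·(ρV²/2) = [0.02462·374/0.267 + 6.36]·(0.787·1.46²/2) = [34.48 + 6.36]·0.8388 = 34.26 Pa.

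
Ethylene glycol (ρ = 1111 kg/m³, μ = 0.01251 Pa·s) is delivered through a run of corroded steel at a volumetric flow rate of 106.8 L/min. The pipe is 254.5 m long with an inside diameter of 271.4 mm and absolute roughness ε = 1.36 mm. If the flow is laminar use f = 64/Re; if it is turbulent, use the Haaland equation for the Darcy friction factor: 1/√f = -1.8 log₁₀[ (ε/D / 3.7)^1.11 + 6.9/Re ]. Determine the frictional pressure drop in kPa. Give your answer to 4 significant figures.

Q = 106.8 L/min = 106.8/60000 = 0.00178 m³/s.
Cross-sectional area A = πD²/4 = π(0.2714)²/4 = 0.05785 m²; mean velocity V = Q/A = 0.00178/0.05785 = 0.03077 m/s.
Reynolds number Re = ρVD/μ = 1111 · 0.03077 · 0.2714 / 0.0125 = 741.6.
Re < 2300 → laminar flow, so f = 64/Re = 64/741.6 = 0.0863 (the turbulent correlation is not needed).
Darcy-Weisbach: ΔP = f(L/D)(ρV²/2) = 0.0863·(254.5/0.2714)·(1111·0.03077²/2) = 0.0863·937.7·0.5259 = 42.56 Pa.
ΔP = 42.56 Pa = 0.04256 kPa.

ΔP ≈ 0.04256 kPa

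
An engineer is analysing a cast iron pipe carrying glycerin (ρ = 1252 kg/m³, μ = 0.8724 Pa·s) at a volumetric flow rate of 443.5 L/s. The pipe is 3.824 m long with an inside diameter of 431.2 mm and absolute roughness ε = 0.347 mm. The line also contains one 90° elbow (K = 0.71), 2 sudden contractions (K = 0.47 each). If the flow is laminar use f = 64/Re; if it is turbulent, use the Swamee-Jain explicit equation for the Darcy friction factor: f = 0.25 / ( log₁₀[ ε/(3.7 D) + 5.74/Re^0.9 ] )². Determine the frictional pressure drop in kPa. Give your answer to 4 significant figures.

ΔP ≈ 11.27 kPa

Q = 443.5 L/s = 443.5/1000 = 0.4435 m³/s.
Cross-sectional area A = πD²/4 = π(0.4312)²/4 = 0.146 m²; mean velocity V = Q/A = 0.4435/0.146 = 3.037 m/s.
Reynolds number Re = ρVD/μ = 1252 · 3.037 · 0.4312 / 0.872 = 1879.
Re < 2300 → laminar flow, so f = 64/Re = 64/1879 = 0.03405 (the turbulent correlation is not needed).
Total minor-loss coefficient ΣK = 1·0.71 + 2·0.47 = 1.65.
ΔP = [f·L/D + ΣK]·(ρV²/2) = [0.03405·3.824/0.4312 + 1.65]·(1252·3.037²/2) = [0.302 + 1.65]·5774 = 1.127e+04 Pa.
ΔP = 1.127e+04 Pa = 11.27 kPa.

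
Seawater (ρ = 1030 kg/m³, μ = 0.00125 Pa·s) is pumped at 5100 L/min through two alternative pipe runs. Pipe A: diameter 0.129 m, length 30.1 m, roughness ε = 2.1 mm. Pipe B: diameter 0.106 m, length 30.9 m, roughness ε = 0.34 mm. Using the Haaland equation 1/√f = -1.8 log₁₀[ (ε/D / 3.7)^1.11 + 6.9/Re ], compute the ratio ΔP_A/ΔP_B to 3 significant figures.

ΔP_A/ΔP_B ≈ 0.614

Pipe A: V = Q/A = 0.085/0.01307 = 6.504 m/s; Re = 6.913e+05; ε/D = 0.0163; Haaland → f = 0.04517; ΔP_A = f(L/D)(ρV²/2) = 2.296e+05 Pa.
Pipe B: V = Q/A = 0.085/0.008825 = 9.632 m/s; Re = 8.413e+05; ε/D = 0.00321; Haaland → f = 0.02686; ΔP_B = f(L/D)(ρV²/2) = 3.741e+05 Pa.
ΔP_A/ΔP_B = 2.296e+05/3.741e+05 = 0.614.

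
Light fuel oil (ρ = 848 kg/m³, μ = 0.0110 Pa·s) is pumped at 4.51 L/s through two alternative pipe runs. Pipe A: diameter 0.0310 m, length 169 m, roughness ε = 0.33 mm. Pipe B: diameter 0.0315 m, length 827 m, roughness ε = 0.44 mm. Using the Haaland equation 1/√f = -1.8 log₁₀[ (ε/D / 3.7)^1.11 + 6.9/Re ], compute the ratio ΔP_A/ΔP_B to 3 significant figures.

Pipe A: V = Q/A = 0.00451/0.0007548 = 5.975 m/s; Re = 1.428e+04; ε/D = 0.0106; Haaland → f = 0.04233; ΔP_A = f(L/D)(ρV²/2) = 3.494e+06 Pa.
Pipe B: V = Q/A = 0.00451/0.0007793 = 5.787 m/s; Re = 1.405e+04; ε/D = 0.014; Haaland → f = 0.04579; ΔP_B = f(L/D)(ρV²/2) = 1.707e+07 Pa.
ΔP_A/ΔP_B = 3.494e+06/1.707e+07 = 0.205.

ΔP_A/ΔP_B ≈ 0.205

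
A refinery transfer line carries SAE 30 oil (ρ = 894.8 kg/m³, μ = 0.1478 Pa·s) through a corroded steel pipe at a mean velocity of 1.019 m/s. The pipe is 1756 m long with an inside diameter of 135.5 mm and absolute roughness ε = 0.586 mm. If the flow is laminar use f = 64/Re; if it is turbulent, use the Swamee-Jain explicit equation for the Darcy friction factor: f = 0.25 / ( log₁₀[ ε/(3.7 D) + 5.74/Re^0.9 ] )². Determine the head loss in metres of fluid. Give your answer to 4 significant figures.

Reynolds number Re = ρVD/μ = 894.8 · 1.019 · 0.1355 / 0.148 = 835.9.
Re < 2300 → laminar flow, so f = 64/Re = 64/835.9 = 0.07656 (the turbulent correlation is not needed).
Darcy-Weisbach: ΔP = f(L/D)(ρV²/2) = 0.07656·(1756/0.1355)·(894.8·1.019²/2) = 0.07656·1.296e+04·464.6 = 4.609e+05 Pa.
Head loss h_f = ΔP/(ρg) = 4.609e+05/(894.8·9.81) = 52.51 m.

h_f ≈ 52.51 m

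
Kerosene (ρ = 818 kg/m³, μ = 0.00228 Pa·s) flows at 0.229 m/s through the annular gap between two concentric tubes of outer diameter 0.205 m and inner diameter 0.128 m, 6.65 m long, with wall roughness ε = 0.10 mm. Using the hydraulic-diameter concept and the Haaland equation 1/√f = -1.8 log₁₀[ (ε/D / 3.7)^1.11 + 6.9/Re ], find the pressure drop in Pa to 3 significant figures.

ΔP ≈ 67.6 Pa

Hydraulic diameter D_h = 4A/P = D_o - D_i = 0.205 - 0.128 = 0.077 m.
Re = ρVD_h/μ = 818·0.229·0.077/0.00228 = 6326.
ε/D_h = 0.0001/0.077 = 0.0013; Haaland gives 1/√f = -1.8 log₁₀[0.000146+0.00109] = 5.234, so f = 0.03651.
ΔP = f(L/D_h)(ρV²/2) = 0.03651·6.65/0.077·21.45 = 67.62 Pa.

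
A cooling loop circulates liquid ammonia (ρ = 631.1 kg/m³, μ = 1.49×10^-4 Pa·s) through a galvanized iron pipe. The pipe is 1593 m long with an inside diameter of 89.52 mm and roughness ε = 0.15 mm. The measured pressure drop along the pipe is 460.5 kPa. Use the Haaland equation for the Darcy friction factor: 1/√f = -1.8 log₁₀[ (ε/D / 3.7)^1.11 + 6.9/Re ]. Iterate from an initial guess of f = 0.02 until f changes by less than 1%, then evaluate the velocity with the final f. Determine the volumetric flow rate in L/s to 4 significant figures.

Rearranging Darcy-Weisbach: V = √(2·ΔP·D/(f·L·ρ)). With ε/D = 0.00015/0.08952 = 0.00168, iterate starting from f = 0.02:
  f = 0.02 → V = √(2·4.605e+05·0.08952/(0.02·1593·631.1)) = 2.025 m/s; Re = ρVD/μ = 7.678e+05; f → 0.02264
  f = 0.02264 → V = 1.903 m/s; Re = 7.216e+05; f → 0.02266
Converged (Δf/f < 1%). With the final f = 0.02266: V = √(2·4.605e+05·0.08952/(0.02266·1593·631.1)) = 1.903 m/s.
Q = V·A = 1.903·(π/4·0.08952²) = 0.01198 m³/s = 11.98 L/s.

Q ≈ 11.98 L/s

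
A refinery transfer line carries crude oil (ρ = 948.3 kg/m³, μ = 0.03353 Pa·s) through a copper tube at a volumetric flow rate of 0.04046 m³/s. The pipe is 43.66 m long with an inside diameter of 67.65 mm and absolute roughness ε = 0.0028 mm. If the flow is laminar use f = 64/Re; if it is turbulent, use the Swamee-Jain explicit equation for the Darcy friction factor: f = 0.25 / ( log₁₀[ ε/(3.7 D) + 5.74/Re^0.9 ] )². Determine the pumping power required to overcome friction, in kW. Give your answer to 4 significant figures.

P ≈ 39.92 kW

Cross-sectional area A = πD²/4 = π(0.06765)²/4 = 0.003594 m²; mean velocity V = Q/A = 0.04046/0.003594 = 11.26 m/s.
Reynolds number Re = ρVD/μ = 948.3 · 11.26 · 0.06765 / 0.0335 = 2.154e+04.
Re > 4000 → turbulent. Relative roughness ε/D = 2.8e-06/0.06765 = 4.14e-05. Swamee-Jain: f = 0.25/(log₁₀[4.14e-05/3.7 + 5.74/2.154e+04^0.9])² = 0.25/(log₁₀[1.12e-05 + 0.000723])² = 0.25/(-3.134)² = 0.02545.
Darcy-Weisbach: ΔP = f(L/D)(ρV²/2) = 0.02545·(43.66/0.06765)·(948.3·11.26²/2) = 0.02545·645.4·6.008e+04 = 9.867e+05 Pa.
Pumping power P = QΔP = 0.04046·9.867e+05 = 39923 W = 39.92 kW.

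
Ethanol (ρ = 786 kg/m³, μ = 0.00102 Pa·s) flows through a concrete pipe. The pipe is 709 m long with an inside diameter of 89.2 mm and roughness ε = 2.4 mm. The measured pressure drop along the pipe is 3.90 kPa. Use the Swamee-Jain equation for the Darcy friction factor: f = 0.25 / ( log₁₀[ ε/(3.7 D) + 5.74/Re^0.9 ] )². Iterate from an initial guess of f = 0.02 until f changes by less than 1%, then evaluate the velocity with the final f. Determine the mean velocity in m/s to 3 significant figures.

V ≈ 0.146 m/s

Rearranging Darcy-Weisbach: V = √(2·ΔP·D/(f·L·ρ)). With ε/D = 0.0024/0.0892 = 0.0269, iterate starting from f = 0.02:
  f = 0.02 → V = √(2·3900·0.0892/(0.02·709·786)) = 0.2499 m/s; Re = ρVD/μ = 1.717e+04; f → 0.05732
  f = 0.05732 → V = 0.1476 m/s; Re = 1.014e+04; f → 0.05887
  f = 0.05887 → V = 0.1456 m/s; Re = 1.001e+04; f → 0.05892
Converged (Δf/f < 1%). With the final f = 0.05892: V = √(2·3900·0.0892/(0.05892·709·786)) = 0.1456 m/s.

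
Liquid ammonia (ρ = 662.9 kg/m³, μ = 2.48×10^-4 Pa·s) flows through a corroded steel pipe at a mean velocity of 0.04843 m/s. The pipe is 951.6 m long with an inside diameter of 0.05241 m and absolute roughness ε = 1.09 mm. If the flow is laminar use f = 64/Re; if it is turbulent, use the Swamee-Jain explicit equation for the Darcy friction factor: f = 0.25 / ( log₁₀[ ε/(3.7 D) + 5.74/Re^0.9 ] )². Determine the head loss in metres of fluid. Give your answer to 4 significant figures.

Reynolds number Re = ρVD/μ = 662.9 · 0.04843 · 0.05241 / 0.000248 = 6785.
Re > 4000 → turbulent. Relative roughness ε/D = 0.00109/0.05241 = 0.0208. Swamee-Jain: f = 0.25/(log₁₀[0.0208/3.7 + 5.74/6785^0.9])² = 0.25/(log₁₀[0.00562 + 0.00204])² = 0.25/(-2.115)² = 0.05586.
Darcy-Weisbach: ΔP = f(L/D)(ρV²/2) = 0.05586·(951.6/0.05241)·(662.9·0.04843²/2) = 0.05586·1.816e+04·0.7774 = 788.5 Pa.
Head loss h_f = ΔP/(ρg) = 788.5/(662.9·9.81) = 0.1213 m.

h_f ≈ 0.1213 m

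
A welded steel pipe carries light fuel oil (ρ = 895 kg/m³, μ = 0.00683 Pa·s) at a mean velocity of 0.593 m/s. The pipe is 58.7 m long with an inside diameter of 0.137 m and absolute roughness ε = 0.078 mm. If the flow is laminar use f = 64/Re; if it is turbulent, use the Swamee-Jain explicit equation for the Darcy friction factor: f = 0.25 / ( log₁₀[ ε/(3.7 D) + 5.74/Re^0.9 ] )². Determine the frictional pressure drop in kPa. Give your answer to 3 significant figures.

Reynolds number Re = ρVD/μ = 895 · 0.593 · 0.137 / 0.00683 = 1.065e+04.
Re > 4000 → turbulent. Relative roughness ε/D = 7.8e-05/0.137 = 0.000569. Swamee-Jain: f = 0.25/(log₁₀[0.000569/3.7 + 5.74/1.065e+04^0.9])² = 0.25/(log₁₀[0.000154 + 0.00136])² = 0.25/(-2.819)² = 0.03146.
Darcy-Weisbach: ΔP = f(L/D)(ρV²/2) = 0.03146·(58.7/0.137)·(895·0.593²/2) = 0.03146·428.5·157.4 = 2121 Pa.
ΔP = 2121 Pa = 2.12 kPa.

ΔP ≈ 2.12 kPa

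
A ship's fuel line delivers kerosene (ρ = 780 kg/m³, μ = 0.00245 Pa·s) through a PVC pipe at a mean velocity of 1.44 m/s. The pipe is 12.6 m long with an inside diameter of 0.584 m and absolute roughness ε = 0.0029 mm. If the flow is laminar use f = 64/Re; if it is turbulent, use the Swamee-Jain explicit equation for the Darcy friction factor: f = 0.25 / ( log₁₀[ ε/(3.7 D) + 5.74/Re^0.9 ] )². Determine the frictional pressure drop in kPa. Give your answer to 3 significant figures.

Reynolds number Re = ρVD/μ = 780 · 1.44 · 0.584 / 0.00245 = 2.677e+05.
Re > 4000 → turbulent. Relative roughness ε/D = 2.9e-06/0.584 = 4.97e-06. Swamee-Jain: f = 0.25/(log₁₀[4.97e-06/3.7 + 5.74/2.677e+05^0.9])² = 0.25/(log₁₀[1.34e-06 + 7.48e-05])² = 0.25/(-4.118)² = 0.01474.
Darcy-Weisbach: ΔP = f(L/D)(ρV²/2) = 0.01474·(12.6/0.584)·(780·1.44²/2) = 0.01474·21.58·808.7 = 257.2 Pa.
ΔP = 257.2 Pa = 0.257 kPa.

ΔP ≈ 0.257 kPa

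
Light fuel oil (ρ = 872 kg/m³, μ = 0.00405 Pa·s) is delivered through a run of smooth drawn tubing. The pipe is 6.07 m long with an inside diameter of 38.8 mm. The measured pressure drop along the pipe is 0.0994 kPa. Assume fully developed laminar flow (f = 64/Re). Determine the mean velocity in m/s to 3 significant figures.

For laminar flow, f = 64/Re with Re = ρVD/μ, so Darcy-Weisbach reduces to ΔP = 32μLV/D². Solving for V: V = ΔP·D²/(32μL) = 99.4·(0.0388)²/(32·0.00405·6.07) = 0.1902 m/s.
Check: Re = ρVD/μ = 872·0.1902·0.0388/0.00405 = 1589 < 2300, so the laminar assumption holds.

V ≈ 0.190 m/s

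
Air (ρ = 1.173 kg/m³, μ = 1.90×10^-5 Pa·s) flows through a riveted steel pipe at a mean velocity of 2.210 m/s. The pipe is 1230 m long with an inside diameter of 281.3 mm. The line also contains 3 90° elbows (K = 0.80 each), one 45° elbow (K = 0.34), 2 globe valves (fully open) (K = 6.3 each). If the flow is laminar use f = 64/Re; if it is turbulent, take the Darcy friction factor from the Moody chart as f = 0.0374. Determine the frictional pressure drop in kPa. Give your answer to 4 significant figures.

Reynolds number Re = ρVD/μ = 1.173 · 2.21 · 0.2813 / 1.9e-05 = 3.838e+04.
Re > 4000 → turbulent; use the Moody-chart value f = 0.0374.
Total minor-loss coefficient ΣK = 3·0.8 + 1·0.34 + 2·6.3 = 15.3.
ΔP = [f·L/D + ΣK]·(ρV²/2) = [0.0374·1230/0.2813 + 15.3]·(1.173·2.21²/2) = [163.5 + 15.3]·2.865 = 512.4 Pa.
ΔP = 512.4 Pa = 0.5124 kPa.

ΔP ≈ 0.5124 kPa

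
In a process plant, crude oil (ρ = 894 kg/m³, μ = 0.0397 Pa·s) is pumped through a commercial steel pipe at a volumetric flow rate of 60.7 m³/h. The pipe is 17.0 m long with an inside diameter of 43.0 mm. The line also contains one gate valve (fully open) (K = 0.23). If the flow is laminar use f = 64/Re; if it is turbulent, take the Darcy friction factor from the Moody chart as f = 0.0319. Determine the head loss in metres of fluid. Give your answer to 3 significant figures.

h_f ≈ 88.2 m

Q = 60.7 m³/h = 60.7/3600 = 0.01686 m³/s.
Cross-sectional area A = πD²/4 = π(0.043)²/4 = 0.001452 m²; mean velocity V = Q/A = 0.01686/0.001452 = 11.61 m/s.
Reynolds number Re = ρVD/μ = 894 · 11.61 · 0.043 / 0.0397 = 1.124e+04.
Re > 4000 → turbulent; use the Moody-chart value f = 0.0319.
Total minor-loss coefficient ΣK = 1·0.23 = 0.23.
ΔP = [f·L/D + ΣK]·(ρV²/2) = [0.0319·17/0.043 + 0.23]·(894·11.61²/2) = [12.61 + 0.23]·6.026e+04 = 7.738e+05 Pa.
Head loss h_f = ΔP/(ρg) = 7.738e+05/(894·9.81) = 88.2 m.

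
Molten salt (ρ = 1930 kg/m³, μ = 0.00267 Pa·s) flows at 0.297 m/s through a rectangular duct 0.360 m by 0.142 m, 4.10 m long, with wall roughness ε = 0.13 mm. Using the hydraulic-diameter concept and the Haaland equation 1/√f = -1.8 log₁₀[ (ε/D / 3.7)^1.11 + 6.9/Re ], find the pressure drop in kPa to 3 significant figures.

Hydraulic diameter D_h = 4A/P = 4·(0.36·0.142)/(2·(0.36+0.142)) = 0.2045/1.004 = 0.2037 m.
Re = ρVD_h/μ = 1930·0.297·0.2037/0.00267 = 4.372e+04.
ε/D_h = 0.00013/0.2037 = 0.000638; Haaland gives 1/√f = -1.8 log₁₀[6.65e-05+0.000158] = 6.568, so f = 0.02318.
ΔP = f(L/D_h)(ρV²/2) = 0.02318·4.1/0.2037·85.12 = 39.72 Pa.
ΔP = 0.0397 kPa.

ΔP ≈ 0.0397 kPa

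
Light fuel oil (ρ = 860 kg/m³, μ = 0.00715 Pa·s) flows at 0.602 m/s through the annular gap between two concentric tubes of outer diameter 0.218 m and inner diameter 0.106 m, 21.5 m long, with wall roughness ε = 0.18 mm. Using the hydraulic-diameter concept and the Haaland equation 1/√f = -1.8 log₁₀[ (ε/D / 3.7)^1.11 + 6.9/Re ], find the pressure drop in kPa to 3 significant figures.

ΔP ≈ 1.04 kPa

Hydraulic diameter D_h = 4A/P = D_o - D_i = 0.218 - 0.106 = 0.112 m.
Re = ρVD_h/μ = 860·0.602·0.112/0.00715 = 8110.
ε/D_h = 0.00018/0.112 = 0.00161; Haaland gives 1/√f = -1.8 log₁₀[0.000185+0.000851] = 5.372, so f = 0.03465.
ΔP = f(L/D_h)(ρV²/2) = 0.03465·21.5/0.112·155.8 = 1037 Pa.
ΔP = 1.04 kPa.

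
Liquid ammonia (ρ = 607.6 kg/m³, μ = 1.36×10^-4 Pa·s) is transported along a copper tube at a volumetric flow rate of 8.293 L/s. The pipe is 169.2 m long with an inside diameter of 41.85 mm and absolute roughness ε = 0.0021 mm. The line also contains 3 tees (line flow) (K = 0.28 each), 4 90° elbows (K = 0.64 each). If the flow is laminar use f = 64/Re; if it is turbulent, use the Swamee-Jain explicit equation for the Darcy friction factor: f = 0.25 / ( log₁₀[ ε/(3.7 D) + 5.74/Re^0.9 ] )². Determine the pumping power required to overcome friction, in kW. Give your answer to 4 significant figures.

P ≈ 4.949 kW

Q = 8.293 L/s = 8.293/1000 = 0.008293 m³/s.
Cross-sectional area A = πD²/4 = π(0.04185)²/4 = 0.001376 m²; mean velocity V = Q/A = 0.008293/0.001376 = 6.029 m/s.
Reynolds number Re = ρVD/μ = 607.6 · 6.029 · 0.04185 / 0.000136 = 1.127e+06.
Re > 4000 → turbulent. Relative roughness ε/D = 2.1e-06/0.04185 = 5.02e-05. Swamee-Jain: f = 0.25/(log₁₀[5.02e-05/3.7 + 5.74/1.127e+06^0.9])² = 0.25/(log₁₀[1.36e-05 + 2.05e-05])² = 0.25/(-4.468)² = 0.01253.
Total minor-loss coefficient ΣK = 3·0.28 + 4·0.64 = 3.4.
ΔP = [f·L/D + ΣK]·(ρV²/2) = [0.01253·169.2/0.04185 + 3.4]·(607.6·6.029²/2) = [50.64 + 3.4]·1.104e+04 = 5.967e+05 Pa.
Pumping power P = QΔP = 0.008293·5.967e+05 = 4948.7 W = 4.949 kW.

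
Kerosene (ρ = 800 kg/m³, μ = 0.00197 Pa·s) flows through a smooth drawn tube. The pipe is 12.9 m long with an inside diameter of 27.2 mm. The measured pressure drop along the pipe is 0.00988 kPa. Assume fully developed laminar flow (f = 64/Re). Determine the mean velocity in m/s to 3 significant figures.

V ≈ 0.00899 m/s

For laminar flow, f = 64/Re with Re = ρVD/μ, so Darcy-Weisbach reduces to ΔP = 32μLV/D². Solving for V: V = ΔP·D²/(32μL) = 9.88·(0.0272)²/(32·0.00197·12.9) = 0.008989 m/s.
Check: Re = ρVD/μ = 800·0.008989·0.0272/0.00197 = 99.28 < 2300, so the laminar assumption holds.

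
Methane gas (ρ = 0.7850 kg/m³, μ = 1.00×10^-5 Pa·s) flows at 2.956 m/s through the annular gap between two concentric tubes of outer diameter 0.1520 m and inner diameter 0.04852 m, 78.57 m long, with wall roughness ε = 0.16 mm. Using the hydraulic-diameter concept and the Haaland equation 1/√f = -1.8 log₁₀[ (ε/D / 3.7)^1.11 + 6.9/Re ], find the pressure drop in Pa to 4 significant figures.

Hydraulic diameter D_h = 4A/P = D_o - D_i = 0.152 - 0.04852 = 0.1035 m.
Re = ρVD_h/μ = 0.785·2.956·0.1035/1e-05 = 2.401e+04.
ε/D_h = 0.00016/0.1035 = 0.00155; Haaland gives 1/√f = -1.8 log₁₀[0.000178+0.000287] = 5.999, so f = 0.02779.
ΔP = f(L/D_h)(ρV²/2) = 0.02779·78.57/0.1035·3.43 = 72.37 Pa.

ΔP ≈ 72.37 Pa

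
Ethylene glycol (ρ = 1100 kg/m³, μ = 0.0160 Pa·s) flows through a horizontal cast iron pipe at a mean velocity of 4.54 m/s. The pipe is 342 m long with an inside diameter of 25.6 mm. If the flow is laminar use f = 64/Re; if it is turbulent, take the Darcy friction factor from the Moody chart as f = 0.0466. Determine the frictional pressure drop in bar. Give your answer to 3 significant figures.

ΔP ≈ 70.6 bar

Reynolds number Re = ρVD/μ = 1100 · 4.54 · 0.0256 / 0.016 = 7990.
Re > 4000 → turbulent; use the Moody-chart value f = 0.0466.
Darcy-Weisbach: ΔP = f(L/D)(ρV²/2) = 0.0466·(342/0.0256)·(1100·4.54²/2) = 0.0466·1.336e+04·1.134e+04 = 7.057e+06 Pa.
ΔP = 7.057e+06 Pa = 70.6 bar.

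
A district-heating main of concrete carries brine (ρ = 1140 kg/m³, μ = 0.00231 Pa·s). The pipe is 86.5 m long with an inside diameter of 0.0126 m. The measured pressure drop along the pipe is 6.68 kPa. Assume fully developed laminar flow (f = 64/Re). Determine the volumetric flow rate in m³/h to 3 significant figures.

For laminar flow, f = 64/Re with Re = ρVD/μ, so Darcy-Weisbach reduces to ΔP = 32μLV/D². Solving for V: V = ΔP·D²/(32μL) = 6680·(0.0126)²/(32·0.00231·86.5) = 0.1659 m/s.
Check: Re = ρVD/μ = 1140·0.1659·0.0126/0.00231 = 1031 < 2300, so the laminar assumption holds.
Q = V·A = 0.1659·(π/4·0.0126²) = 2.068e-05 m³/s = 0.0745 m³/h.

Q ≈ 0.0745 m³/h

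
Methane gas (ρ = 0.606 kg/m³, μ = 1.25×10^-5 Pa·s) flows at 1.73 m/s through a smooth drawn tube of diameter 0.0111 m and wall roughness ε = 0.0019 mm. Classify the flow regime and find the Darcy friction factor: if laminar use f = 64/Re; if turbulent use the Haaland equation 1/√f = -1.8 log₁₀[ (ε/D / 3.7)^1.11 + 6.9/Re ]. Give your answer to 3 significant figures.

Re = ρVD/μ = 0.606·1.73·0.0111/1.25e-05 = 931.
Re < 2300 → laminar, so f = 64/Re = 0.06875 (roughness is irrelevant in laminar flow).

f ≈ 0.0687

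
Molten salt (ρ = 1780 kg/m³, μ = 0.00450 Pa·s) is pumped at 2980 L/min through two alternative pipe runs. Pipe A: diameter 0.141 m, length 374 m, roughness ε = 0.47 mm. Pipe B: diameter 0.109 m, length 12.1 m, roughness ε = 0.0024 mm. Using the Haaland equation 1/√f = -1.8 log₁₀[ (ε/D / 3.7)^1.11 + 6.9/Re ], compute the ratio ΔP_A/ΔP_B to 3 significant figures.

Pipe A: V = Q/A = 0.04967/0.01561 = 3.181 m/s; Re = 1.774e+05; ε/D = 0.00333; Haaland → f = 0.02764; ΔP_A = f(L/D)(ρV²/2) = 6.602e+05 Pa.
Pipe B: V = Q/A = 0.04967/0.009331 = 5.323 m/s; Re = 2.295e+05; ε/D = 2.2e-05; Haaland → f = 0.01524; ΔP_B = f(L/D)(ρV²/2) = 4.267e+04 Pa.
ΔP_A/ΔP_B = 6.602e+05/4.267e+04 = 15.5.

ΔP_A/ΔP_B ≈ 15.5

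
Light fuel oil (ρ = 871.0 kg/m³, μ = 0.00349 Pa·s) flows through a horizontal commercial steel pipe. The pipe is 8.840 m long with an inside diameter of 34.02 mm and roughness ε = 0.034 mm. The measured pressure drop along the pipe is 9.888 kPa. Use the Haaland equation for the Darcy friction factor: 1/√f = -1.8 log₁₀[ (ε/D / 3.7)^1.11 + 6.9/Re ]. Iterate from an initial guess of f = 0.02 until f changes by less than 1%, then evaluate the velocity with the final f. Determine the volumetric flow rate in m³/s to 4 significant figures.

Rearranging Darcy-Weisbach: V = √(2·ΔP·D/(f·L·ρ)). With ε/D = 3.4e-05/0.03402 = 0.000999, iterate starting from f = 0.02:
  f = 0.02 → V = √(2·9888·0.03402/(0.02·8.84·871)) = 2.09 m/s; Re = ρVD/μ = 1.775e+04; f → 0.0283
  f = 0.0283 → V = 1.757 m/s; Re = 1.492e+04; f → 0.02935
  f = 0.02935 → V = 1.725 m/s; Re = 1.465e+04; f → 0.02947
Converged (Δf/f < 1%). With the final f = 0.02947: V = √(2·9888·0.03402/(0.02947·8.84·871)) = 1.722 m/s.
Q = V·A = 1.722·(π/4·0.03402²) = 0.001565 m³/s = 0.001565 m³/s.

Q ≈ 0.001565 m³/s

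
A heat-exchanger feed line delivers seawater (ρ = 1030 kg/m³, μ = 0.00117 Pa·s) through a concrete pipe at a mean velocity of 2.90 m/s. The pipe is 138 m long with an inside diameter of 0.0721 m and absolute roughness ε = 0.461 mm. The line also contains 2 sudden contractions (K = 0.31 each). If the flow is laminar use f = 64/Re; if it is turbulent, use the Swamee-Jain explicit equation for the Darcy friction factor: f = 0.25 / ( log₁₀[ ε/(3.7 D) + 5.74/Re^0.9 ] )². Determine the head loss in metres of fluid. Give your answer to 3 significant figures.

Reynolds number Re = ρVD/μ = 1030 · 2.9 · 0.0721 / 0.00117 = 1.841e+05.
Re > 4000 → turbulent. Relative roughness ε/D = 0.000461/0.0721 = 0.00639. Swamee-Jain: f = 0.25/(log₁₀[0.00639/3.7 + 5.74/1.841e+05^0.9])² = 0.25/(log₁₀[0.00173 + 0.000105])² = 0.25/(-2.737)² = 0.03338.
Total minor-loss coefficient ΣK = 2·0.31 = 0.62.
ΔP = [f·L/D + ΣK]·(ρV²/2) = [0.03338·138/0.0721 + 0.62]·(1030·2.9²/2) = [63.88 + 0.62]·4331 = 2.794e+05 Pa.
Head loss h_f = ΔP/(ρg) = 2.794e+05/(1030·9.81) = 27.6 m.

h_f ≈ 27.6 m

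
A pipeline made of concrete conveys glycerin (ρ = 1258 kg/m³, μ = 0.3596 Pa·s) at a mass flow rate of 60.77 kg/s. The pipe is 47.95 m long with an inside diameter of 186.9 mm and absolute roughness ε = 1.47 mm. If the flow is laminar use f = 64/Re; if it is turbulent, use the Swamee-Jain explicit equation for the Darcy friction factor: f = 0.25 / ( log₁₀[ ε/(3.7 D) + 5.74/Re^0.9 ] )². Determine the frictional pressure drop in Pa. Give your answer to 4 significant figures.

ΔP ≈ 27810 Pa

A = πD²/4 = π(0.1869)²/4 = 0.02744 m²; mean velocity V = ṁ/(ρA) = 60.77/(1258 · 0.02744) = 1.761 m/s.
Reynolds number Re = ρVD/μ = 1258 · 1.761 · 0.1869 / 0.36 = 1151.
Re < 2300 → laminar flow, so f = 64/Re = 64/1151 = 0.05559 (the turbulent correlation is not needed).
Darcy-Weisbach: ΔP = f(L/D)(ρV²/2) = 0.05559·(47.95/0.1869)·(1258·1.761²/2) = 0.05559·256.6·1950 = 2.781e+04 Pa.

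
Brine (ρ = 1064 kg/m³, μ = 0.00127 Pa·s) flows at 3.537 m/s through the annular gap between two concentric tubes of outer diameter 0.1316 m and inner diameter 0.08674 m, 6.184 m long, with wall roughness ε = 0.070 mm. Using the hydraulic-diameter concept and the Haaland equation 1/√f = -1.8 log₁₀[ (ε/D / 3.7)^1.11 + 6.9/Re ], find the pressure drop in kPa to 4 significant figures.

Hydraulic diameter D_h = 4A/P = D_o - D_i = 0.1316 - 0.08674 = 0.04486 m.
Re = ρVD_h/μ = 1064·3.537·0.04486/0.00127 = 1.329e+05.
ε/D_h = 7e-05/0.04486 = 0.00156; Haaland gives 1/√f = -1.8 log₁₀[0.000179+5.19e-05] = 6.545, so f = 0.02335.
ΔP = f(L/D_h)(ρV²/2) = 0.02335·6.184/0.04486·6656 = 2.142e+04 Pa.
ΔP = 21.42 kPa.

ΔP ≈ 21.42 kPa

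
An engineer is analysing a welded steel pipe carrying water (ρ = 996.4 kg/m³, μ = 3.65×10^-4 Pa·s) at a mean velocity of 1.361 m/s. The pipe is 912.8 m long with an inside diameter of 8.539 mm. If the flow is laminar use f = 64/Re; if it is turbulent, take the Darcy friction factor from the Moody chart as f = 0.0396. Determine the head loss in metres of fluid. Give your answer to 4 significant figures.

h_f ≈ 399.7 m

Reynolds number Re = ρVD/μ = 996.4 · 1.361 · 0.008539 / 0.000365 = 3.173e+04.
Re > 4000 → turbulent; use the Moody-chart value f = 0.0396.
Darcy-Weisbach: ΔP = f(L/D)(ρV²/2) = 0.0396·(912.8/0.008539)·(996.4·1.361²/2) = 0.0396·1.069e+05·922.8 = 3.906e+06 Pa.
Head loss h_f = ΔP/(ρg) = 3.906e+06/(996.4·9.81) = 399.7 m.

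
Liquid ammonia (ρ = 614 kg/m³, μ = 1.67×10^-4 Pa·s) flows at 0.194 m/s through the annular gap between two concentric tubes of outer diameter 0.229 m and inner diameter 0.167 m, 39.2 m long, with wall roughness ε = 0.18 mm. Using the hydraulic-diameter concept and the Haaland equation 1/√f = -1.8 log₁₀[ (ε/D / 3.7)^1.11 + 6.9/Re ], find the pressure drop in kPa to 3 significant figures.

ΔP ≈ 0.208 kPa

Hydraulic diameter D_h = 4A/P = D_o - D_i = 0.229 - 0.167 = 0.062 m.
Re = ρVD_h/μ = 614·0.194·0.062/0.000167 = 4.422e+04.
ε/D_h = 0.00018/0.062 = 0.0029; Haaland gives 1/√f = -1.8 log₁₀[0.000357+0.000156] = 5.921, so f = 0.02852.
ΔP = f(L/D_h)(ρV²/2) = 0.02852·39.2/0.062·11.55 = 208.4 Pa.
ΔP = 0.208 kPa.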